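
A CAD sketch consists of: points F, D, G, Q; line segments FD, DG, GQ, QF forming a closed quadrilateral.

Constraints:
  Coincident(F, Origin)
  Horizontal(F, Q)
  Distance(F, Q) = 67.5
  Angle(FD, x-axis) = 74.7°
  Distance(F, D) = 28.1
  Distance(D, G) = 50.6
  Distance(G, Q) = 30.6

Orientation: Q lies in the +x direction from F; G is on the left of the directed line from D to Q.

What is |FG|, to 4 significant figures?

64.86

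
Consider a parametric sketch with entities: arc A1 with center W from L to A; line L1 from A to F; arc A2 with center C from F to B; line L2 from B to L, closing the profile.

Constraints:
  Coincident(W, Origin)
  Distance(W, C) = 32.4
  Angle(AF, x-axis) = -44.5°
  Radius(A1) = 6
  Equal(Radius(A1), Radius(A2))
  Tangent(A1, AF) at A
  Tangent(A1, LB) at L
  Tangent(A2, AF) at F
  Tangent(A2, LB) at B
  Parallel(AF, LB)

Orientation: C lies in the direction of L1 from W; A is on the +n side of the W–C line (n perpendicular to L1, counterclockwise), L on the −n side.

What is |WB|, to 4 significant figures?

32.95

The slot axis is L1's direction at -44.5°, so u = (cos -44.5°, sin -44.5°) = (0.7133, -0.7009) and n = (−sin -44.5°, cos -44.5°) = (0.7009, 0.7133). W is at the origin and C lies 32.4 along u from W, so C = 32.4·u = (23.11, -22.71). Tangency of A1 to both parallel lines with radius 6.0 puts A and L at W ± 6.0·n: A = (4.205, 4.280), L = (-4.205, -4.280). Equal radii place F and B the same way about C: F = C + 6.0·n = (27.31, -18.43), B = C − 6.0·n = (18.90, -26.99). Then |WB| = |B − W| = 32.95.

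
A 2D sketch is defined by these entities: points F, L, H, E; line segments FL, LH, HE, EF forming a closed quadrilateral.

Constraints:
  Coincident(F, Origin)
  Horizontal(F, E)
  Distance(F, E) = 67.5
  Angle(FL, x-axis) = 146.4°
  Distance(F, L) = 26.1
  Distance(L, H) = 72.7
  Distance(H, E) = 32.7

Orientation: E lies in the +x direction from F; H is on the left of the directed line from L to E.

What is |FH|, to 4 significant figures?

56.86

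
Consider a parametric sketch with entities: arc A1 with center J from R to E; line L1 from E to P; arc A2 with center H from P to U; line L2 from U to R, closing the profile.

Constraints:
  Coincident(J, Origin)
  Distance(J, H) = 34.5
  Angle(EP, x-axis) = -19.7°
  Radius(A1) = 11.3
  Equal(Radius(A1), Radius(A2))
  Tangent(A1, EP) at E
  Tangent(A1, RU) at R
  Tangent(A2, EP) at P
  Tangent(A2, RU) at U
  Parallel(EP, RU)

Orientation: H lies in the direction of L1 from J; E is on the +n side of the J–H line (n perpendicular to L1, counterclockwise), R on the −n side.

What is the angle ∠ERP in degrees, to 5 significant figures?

56.772°

The slot axis is L1's direction at -19.7°, so u = (cos -19.7°, sin -19.7°) = (0.94147, -0.33710) and n = (−sin -19.7°, cos -19.7°) = (0.33710, 0.94147). J is at the origin and H lies 34.5 along u from J, so H = 34.5·u = (32.481, -11.630). Tangency of A1 to both parallel lines with radius 11.3 puts E and R at J ± 11.3·n: E = (3.8092, 10.639), R = (-3.8092, -10.639). Equal radii place P and U the same way about H: P = H + 11.3·n = (36.290, -0.99117), U = H − 11.3·n = (28.672, -22.268). Then cos ∠ERP = RE·RP / (|RE||RP|), giving 56.772°.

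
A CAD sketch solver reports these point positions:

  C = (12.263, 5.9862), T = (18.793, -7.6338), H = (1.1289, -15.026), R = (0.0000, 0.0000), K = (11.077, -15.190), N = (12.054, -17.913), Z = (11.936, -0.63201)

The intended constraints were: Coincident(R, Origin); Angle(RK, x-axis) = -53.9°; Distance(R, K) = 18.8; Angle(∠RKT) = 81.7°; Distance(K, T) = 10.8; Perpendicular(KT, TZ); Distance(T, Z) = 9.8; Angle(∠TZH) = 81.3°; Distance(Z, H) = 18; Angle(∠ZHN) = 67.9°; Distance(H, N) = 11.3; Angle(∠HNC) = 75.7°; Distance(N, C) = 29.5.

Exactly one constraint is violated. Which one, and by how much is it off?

Distance(N, C) = 29.5 — off by 5.60.

R = (0.00, 0.00) ✓; RK at -53.90° ✓; |RK| = 18.80 ✓; ∠RKT = 81.70° ✓; |KT| = 10.80 ✓; ∠(KT, TZ) = 90.00° ✓; |TZ| = 9.800 ✓; ∠TZH = 81.30° ✓; |ZH| = 18.00 ✓; ∠ZHN = 67.90° ✓; |HN| = 11.30 ✓; ∠HNC = 75.70° ✓; |NC| = 23.90 ✗.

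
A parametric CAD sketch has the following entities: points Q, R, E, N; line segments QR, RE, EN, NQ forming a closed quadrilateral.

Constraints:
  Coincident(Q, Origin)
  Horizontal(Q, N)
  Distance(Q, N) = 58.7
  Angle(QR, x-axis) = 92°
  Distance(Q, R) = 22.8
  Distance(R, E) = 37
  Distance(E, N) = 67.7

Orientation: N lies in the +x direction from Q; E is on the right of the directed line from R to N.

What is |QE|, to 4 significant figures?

15.57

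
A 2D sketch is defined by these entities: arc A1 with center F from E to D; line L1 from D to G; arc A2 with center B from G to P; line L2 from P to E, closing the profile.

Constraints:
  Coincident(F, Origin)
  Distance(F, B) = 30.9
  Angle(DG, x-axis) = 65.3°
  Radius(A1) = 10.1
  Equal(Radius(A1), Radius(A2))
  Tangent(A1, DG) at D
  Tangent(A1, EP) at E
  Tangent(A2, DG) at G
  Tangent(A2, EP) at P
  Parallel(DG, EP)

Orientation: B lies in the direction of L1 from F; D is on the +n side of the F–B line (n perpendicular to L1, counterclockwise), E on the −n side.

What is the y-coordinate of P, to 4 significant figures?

23.85

The slot axis is L1's direction at 65.3°, so u = (cos 65.3°, sin 65.3°) = (0.4179, 0.9085) and n = (−sin 65.3°, cos 65.3°) = (-0.9085, 0.4179). F is at the origin and B lies 30.9 along u from F, so B = 30.9·u = (12.91, 28.07). Tangency of A1 to both parallel lines with radius 10.1 puts D and E at F ± 10.1·n: D = (-9.176, 4.220), E = (9.176, -4.220). Equal radii place G and P the same way about B: G = B + 10.1·n = (3.736, 32.29), P = B − 10.1·n = (22.09, 23.85). So P.y = 23.85.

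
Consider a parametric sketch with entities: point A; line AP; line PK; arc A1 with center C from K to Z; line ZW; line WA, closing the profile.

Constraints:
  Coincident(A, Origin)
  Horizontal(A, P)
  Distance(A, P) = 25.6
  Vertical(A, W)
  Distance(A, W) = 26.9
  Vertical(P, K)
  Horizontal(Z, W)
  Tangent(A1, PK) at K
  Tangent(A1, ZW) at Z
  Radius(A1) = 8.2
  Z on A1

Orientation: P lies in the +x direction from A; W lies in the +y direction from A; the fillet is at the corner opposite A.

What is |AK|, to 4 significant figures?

31.70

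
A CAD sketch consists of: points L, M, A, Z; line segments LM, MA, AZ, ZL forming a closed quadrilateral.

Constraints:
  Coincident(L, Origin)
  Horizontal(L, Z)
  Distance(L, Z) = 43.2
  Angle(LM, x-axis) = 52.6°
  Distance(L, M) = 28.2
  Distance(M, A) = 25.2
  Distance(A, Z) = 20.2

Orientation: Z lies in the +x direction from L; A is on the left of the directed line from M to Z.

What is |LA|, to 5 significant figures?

46.802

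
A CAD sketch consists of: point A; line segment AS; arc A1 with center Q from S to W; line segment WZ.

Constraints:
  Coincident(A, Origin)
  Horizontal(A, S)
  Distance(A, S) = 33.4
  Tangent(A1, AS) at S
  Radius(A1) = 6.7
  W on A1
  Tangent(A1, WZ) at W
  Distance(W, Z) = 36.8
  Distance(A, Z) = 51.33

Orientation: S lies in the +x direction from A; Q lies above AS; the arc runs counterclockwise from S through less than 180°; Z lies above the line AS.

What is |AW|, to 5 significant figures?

40.702

A is at the origin; A and S share the same y with |AS| = 33.4 and S on the +x side, so S = (33.400, 0.0000). Since A1 is tangent to AS there, QS ⟂ AS, so Q = S + (0, 6.7) = (33.400, 6.7000). Since QW ⟂ WZ (tangency), |QZ| = √(6.7² + 36.8²) = 37.405 regardless of where W sits on A1. So Z lies on both circle(A, 51.33) and circle(Q, 37.405); the above-AS intersection is Z = (27.128, 43.575). W is the foot of the tangent from Z: W = (39.697, 8.9883).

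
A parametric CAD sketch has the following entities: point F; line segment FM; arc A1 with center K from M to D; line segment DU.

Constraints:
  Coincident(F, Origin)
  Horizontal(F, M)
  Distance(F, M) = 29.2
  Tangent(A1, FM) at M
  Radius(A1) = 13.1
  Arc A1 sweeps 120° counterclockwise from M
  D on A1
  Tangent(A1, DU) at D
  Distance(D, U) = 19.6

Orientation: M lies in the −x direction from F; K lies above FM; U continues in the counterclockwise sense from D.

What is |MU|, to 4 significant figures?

36.66

On A1, M sits at bearing -90° from K; a 120° counterclockwise sweep puts D at bearing 30°, so D = K + 13.1·(cos 30°, sin 30°) = (-17.86, 19.65). Tangency of A1 to DU means the radius KD is perpendicular to DU, so DU runs along (−sin 30°, cos 30°); with |DU| = 19.6, U = (-27.66, 36.62). Then |MU| = |U − M| = 36.66.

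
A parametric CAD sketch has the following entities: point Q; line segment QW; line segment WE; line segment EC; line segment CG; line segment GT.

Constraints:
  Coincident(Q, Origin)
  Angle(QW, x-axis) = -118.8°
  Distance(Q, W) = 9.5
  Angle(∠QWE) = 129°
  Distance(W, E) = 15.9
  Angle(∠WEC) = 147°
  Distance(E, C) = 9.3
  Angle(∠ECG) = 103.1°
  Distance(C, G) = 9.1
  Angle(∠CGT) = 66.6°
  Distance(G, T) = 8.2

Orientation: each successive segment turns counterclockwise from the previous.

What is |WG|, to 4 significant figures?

24.70

Q is at the origin; QW runs at -118.8° with length 9.5, so W = (-4.577, -8.325). ∠QWE = 129.0° gives WE at -67.80° from the x-axis; with |WE| = 15.9, E = (1.431, -23.05). ∠WEC = 147.0° gives EC at -34.80° from the x-axis; with |EC| = 9.3, C = (9.068, -28.35). ∠ECG = 103.1° gives CG at 42.10° from the x-axis; with |CG| = 9.1, G = (15.82, -22.25). Then |WG| = |G − W| = 24.70.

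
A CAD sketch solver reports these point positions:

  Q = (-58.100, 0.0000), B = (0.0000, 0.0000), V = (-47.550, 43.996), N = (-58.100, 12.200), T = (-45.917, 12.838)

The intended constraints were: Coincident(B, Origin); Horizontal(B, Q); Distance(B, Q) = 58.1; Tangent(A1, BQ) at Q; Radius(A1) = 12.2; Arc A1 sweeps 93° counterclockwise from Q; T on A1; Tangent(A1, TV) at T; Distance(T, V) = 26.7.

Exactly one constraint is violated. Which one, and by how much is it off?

Distance(T, V) = 26.7 — off by 4.50.

B = (0.00, 0.00) ✓; B.y = 0.00, Q.y = 0.00 ✓; |BQ| = 58.10 ✓; ∠(NQ, QB) = 90.00° ✓; |NQ| = 12.20 ✓; bearing(N→T) − bearing(N→Q) = 93.00° ✓; |NT| = 12.20 ✓; ∠(NT, TV) = 90.00° ✓; |TV| = 31.20 ✗.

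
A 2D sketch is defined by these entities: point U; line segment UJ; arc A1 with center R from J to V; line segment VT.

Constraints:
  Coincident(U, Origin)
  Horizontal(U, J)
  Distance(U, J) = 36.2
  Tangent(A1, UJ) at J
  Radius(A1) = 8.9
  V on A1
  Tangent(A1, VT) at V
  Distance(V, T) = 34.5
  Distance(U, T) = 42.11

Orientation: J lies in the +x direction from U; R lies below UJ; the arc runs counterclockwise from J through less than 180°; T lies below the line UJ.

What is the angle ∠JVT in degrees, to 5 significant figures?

144.41°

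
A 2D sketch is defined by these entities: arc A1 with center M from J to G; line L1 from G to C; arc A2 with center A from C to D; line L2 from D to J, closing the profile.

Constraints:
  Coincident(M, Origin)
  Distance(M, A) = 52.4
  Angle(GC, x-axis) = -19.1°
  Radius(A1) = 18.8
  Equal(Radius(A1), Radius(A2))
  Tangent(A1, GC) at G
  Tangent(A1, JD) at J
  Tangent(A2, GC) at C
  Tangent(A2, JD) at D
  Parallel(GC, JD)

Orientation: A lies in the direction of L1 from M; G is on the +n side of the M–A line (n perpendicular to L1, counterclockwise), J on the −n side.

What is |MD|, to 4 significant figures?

55.67

The slot axis is L1's direction at -19.1°, so u = (cos -19.1°, sin -19.1°) = (0.9449, -0.3272) and n = (−sin -19.1°, cos -19.1°) = (0.3272, 0.9449). M is at the origin and A lies 52.4 along u from M, so A = 52.4·u = (49.52, -17.15). Tangency of A1 to both parallel lines with radius 18.8 puts G and J at M ± 18.8·n: G = (6.152, 17.77), J = (-6.152, -17.77). Equal radii place C and D the same way about A: C = A + 18.8·n = (55.67, 0.6188), D = A − 18.8·n = (43.36, -34.91). Then |MD| = |D − M| = 55.67.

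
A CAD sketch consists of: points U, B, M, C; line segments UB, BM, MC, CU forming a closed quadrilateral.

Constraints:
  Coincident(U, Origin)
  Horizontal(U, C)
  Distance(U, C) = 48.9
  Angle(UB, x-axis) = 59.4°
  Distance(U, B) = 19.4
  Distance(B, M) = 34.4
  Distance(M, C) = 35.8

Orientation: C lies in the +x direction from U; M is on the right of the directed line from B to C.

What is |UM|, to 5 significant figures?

24.196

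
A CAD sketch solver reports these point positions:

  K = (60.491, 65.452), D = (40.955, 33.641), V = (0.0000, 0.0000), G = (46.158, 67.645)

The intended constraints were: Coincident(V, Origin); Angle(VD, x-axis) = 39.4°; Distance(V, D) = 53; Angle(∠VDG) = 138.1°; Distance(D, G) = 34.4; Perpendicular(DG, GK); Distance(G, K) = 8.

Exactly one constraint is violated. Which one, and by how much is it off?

Distance(G, K) = 8 — off by 6.50.

V = (0.00, 0.00) ✓; VD at 39.40° ✓; |VD| = 53.00 ✓; ∠VDG = 138.1° ✓; |DG| = 34.40 ✓; ∠(DG, GK) = 90.00° ✓; |GK| = 14.50 ✗.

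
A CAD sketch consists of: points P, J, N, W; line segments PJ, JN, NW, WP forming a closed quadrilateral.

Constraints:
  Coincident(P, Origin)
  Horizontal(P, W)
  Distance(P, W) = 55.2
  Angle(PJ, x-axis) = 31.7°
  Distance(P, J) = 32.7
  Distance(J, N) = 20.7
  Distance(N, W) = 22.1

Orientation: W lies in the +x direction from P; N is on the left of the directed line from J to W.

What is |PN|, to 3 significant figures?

52.5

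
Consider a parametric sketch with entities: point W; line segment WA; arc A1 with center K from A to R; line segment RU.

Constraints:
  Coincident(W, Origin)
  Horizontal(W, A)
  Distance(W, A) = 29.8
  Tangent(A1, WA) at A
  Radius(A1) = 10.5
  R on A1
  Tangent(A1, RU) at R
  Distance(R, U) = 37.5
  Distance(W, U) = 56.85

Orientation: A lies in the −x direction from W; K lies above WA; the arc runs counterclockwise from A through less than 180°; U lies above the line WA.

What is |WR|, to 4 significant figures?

23.44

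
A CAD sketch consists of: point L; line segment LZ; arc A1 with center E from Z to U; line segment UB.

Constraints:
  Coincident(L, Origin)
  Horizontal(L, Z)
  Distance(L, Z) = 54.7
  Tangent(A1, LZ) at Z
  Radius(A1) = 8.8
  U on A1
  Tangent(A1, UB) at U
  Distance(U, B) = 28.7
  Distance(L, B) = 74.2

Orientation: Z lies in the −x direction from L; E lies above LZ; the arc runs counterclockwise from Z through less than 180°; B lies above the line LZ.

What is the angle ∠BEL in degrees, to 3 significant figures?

117°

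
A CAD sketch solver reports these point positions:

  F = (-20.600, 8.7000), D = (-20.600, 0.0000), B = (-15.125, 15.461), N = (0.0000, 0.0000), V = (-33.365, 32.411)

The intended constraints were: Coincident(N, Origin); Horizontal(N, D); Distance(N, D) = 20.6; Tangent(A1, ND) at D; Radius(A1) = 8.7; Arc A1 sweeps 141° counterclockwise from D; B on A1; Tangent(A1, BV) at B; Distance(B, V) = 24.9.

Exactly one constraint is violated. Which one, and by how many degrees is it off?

Tangent(A1, BV) at B — off by 3.90°.

N = (0.00, 0.00) ✓; N.y = 0.00, D.y = 0.00 ✓; |ND| = 20.60 ✓; ∠(FD, DN) = 90.00° ✓; |FD| = 8.700 ✓; bearing(F→B) − bearing(F→D) = 141.0° ✓; |FB| = 8.700 ✓; ∠(FB, BV) = 93.90° ✗; |BV| = 24.90 ✓.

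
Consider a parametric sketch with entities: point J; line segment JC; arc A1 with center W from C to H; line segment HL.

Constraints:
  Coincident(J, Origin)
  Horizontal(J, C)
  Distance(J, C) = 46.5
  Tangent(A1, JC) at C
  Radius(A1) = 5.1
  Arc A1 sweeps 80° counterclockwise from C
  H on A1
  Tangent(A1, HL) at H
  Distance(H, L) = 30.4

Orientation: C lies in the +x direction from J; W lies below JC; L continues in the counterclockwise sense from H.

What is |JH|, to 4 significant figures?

41.69

J is at the origin; J and C share the same y with |JC| = 46.5 and C on the +x side, so C = (46.50, 0.000). A1 meets JC tangentially, so WC is at right angles to JC, so W = C + (0, -5.1) = (46.50, -5.100). On A1, C sits at bearing 90° from W; an 80° counterclockwise sweep puts H at bearing 170°, so H = W + 5.1·(cos 170°, sin 170°) = (41.48, -4.214). Then |JH| = |H − J| = 41.69.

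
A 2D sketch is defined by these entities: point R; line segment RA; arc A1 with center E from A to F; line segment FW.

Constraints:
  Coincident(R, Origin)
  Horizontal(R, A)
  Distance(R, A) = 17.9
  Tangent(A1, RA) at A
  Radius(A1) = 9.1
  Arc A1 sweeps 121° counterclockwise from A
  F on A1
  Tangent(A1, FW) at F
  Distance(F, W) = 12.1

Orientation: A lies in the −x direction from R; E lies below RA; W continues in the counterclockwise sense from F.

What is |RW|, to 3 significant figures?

31.0

On A1, A sits at bearing 90° from E; a 121° counterclockwise sweep puts F at bearing 211°, so F = E + 9.1·(cos 211°, sin 211°) = (-25.7, -13.8). The tangent condition forces EF to be normal to FW, so FW runs along (−sin 211°, cos 211°); with |FW| = 12.1, W = (-19.5, -24.2). Then |RW| = |W − R| = 31.0.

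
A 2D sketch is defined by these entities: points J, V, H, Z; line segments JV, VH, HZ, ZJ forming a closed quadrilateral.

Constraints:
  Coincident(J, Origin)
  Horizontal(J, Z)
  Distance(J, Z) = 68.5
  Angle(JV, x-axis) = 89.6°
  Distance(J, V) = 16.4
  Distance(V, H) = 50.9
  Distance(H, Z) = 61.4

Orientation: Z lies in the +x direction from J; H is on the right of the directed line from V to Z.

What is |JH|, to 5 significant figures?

35.749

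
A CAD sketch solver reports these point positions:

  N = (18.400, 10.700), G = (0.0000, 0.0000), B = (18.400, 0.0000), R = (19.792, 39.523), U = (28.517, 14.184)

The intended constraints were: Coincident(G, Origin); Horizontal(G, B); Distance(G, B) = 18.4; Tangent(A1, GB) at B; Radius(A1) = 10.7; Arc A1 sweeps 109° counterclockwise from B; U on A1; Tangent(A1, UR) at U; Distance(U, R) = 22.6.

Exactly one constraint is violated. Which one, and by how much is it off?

Distance(U, R) = 22.6 — off by 4.20.

G = (0.00, 0.00) ✓; G.y = 0.00, B.y = 0.00 ✓; |GB| = 18.40 ✓; ∠(NB, BG) = 90.00° ✓; |NB| = 10.70 ✓; bearing(N→U) − bearing(N→B) = 109.0° ✓; |NU| = 10.70 ✓; ∠(NU, UR) = 90.00° ✓; |UR| = 26.80 ✗.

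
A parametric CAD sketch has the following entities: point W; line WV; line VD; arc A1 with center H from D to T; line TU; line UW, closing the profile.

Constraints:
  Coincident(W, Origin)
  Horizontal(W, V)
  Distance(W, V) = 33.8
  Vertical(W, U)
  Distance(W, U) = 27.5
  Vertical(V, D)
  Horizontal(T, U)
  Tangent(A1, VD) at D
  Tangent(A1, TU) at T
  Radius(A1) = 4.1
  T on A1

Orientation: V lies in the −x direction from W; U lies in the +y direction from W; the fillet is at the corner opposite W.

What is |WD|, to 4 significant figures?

41.11

The virtual corner opposite W is at (-33.80, 27.50). The tangent condition forces HD to be normal to VD and the tangent condition forces HT to be normal to TU, with radius 4.1, so the center H sits 4.1 in from both sides at H = (-29.70, 23.40). That places the tangent points at D = (-33.80, 23.40) on VD and T = (-29.70, 27.50) on TU. Then |WD| = |D − W| = 41.11.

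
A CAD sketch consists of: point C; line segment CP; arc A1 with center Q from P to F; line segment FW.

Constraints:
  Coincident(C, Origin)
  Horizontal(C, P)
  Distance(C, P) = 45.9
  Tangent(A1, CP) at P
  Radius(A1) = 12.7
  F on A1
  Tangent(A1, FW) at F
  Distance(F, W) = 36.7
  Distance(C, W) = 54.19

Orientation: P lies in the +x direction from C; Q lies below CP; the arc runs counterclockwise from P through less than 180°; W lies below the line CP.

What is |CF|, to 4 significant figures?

35.02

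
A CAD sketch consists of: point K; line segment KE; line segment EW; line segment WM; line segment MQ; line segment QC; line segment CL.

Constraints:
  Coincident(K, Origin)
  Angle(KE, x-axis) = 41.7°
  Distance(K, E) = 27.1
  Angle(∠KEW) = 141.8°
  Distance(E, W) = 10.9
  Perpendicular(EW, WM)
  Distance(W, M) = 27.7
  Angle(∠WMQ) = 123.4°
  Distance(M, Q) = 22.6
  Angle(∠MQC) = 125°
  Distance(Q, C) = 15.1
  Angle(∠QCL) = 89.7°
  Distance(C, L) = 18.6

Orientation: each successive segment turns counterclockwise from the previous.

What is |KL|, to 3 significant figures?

6.25

K is at the origin; KE runs at 41.7° with length 27.1, so E = (20.2, 18.0). ∠KEW = 141.8° gives EW at 79.9° from the x-axis; with |EW| = 10.9, W = (22.1, 28.8). EW ⟂ WM, so WM runs at 170°; with |WM| = 27.7, M = (-5.13, 33.6). ∠WMQ = 123.4° gives MQ at -134° from the x-axis; with |MQ| = 22.6, Q = (-20.7, 17.2). ∠MQC = 125.0° gives QC at -78.5° from the x-axis; with |QC| = 15.1, C = (-17.7, 2.43). ∠QCL = 89.7° gives CL at 11.8° from the x-axis; with |CL| = 18.6, L = (0.535, 6.23). Then |KL| = |L − K| = 6.25.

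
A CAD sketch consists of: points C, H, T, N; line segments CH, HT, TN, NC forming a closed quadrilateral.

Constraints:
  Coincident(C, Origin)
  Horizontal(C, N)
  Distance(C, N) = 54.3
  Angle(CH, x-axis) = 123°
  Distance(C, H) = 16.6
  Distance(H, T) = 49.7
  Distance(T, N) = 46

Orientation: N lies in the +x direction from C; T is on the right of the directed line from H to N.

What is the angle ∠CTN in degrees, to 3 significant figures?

85.0°

C is at the origin; CN is horizontal with |CN| = 54.3 and N in +x, so N = (54.3, 0). CH runs at 123.0° with |CH| = 16.6, so H = (-9.04, 13.9). T is determined by |HT| = 49.7 and |TN| = 46.0 together: it lies at the intersection of circle(H, 49.7) and circle(N, 46.0). With |HN| = 64.9, the foot of the radical line on HN is 35.2 from H and the perpendicular offset is √(49.7² − 35.2²) = 35.1. Taking the right-of-HN solution: T = (17.8, -27.9).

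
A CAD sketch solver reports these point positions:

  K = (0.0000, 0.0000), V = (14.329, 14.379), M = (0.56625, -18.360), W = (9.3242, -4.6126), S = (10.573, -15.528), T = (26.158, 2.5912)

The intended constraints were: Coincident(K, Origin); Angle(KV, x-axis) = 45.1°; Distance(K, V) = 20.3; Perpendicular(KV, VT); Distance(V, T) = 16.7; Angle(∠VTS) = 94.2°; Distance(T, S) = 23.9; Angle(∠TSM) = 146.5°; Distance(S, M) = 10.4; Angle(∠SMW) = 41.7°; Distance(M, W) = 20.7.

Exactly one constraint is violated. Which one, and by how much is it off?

Distance(M, W) = 20.7 — off by 4.40.

K = (0.00, 0.00) ✓; KV at 45.10° ✓; |KV| = 20.30 ✓; ∠(KV, VT) = 90.00° ✓; |VT| = 16.70 ✓; ∠VTS = 94.20° ✓; |TS| = 23.90 ✓; ∠TSM = 146.5° ✓; |SM| = 10.40 ✓; ∠SMW = 41.70° ✓; |MW| = 16.30 ✗.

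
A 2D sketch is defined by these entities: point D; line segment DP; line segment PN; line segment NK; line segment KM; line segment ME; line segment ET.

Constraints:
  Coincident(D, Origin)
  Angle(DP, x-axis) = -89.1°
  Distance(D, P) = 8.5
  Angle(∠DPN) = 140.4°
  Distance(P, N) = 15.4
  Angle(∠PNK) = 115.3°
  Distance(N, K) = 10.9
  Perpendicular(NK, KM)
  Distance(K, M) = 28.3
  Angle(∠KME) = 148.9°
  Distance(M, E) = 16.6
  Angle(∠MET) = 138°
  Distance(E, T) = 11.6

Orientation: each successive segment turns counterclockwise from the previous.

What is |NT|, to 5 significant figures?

46.717

D is at the origin; DP runs at -89.1° with length 8.5, so P = (0.13351, -8.4990). ∠DPN = 140.4° gives PN at -49.500° from the x-axis; with |PN| = 15.4, N = (10.135, -20.209). ∠PNK = 115.3° gives NK at 15.200° from the x-axis; with |NK| = 10.9, K = (20.654, -17.351). The perpendicularity gives KM at right angles to NK, so KM runs at 105.20°; with |KM| = 28.3, M = (13.234, 9.9586). ∠KME = 148.9° gives ME at 136.30° from the x-axis; with |ME| = 16.6, E = (1.2325, 21.427). ∠MET = 138.0° gives ET at 178.30° from the x-axis; with |ET| = 11.6, T = (-10.362, 21.771). Then |NT| = |T − N| = 46.717.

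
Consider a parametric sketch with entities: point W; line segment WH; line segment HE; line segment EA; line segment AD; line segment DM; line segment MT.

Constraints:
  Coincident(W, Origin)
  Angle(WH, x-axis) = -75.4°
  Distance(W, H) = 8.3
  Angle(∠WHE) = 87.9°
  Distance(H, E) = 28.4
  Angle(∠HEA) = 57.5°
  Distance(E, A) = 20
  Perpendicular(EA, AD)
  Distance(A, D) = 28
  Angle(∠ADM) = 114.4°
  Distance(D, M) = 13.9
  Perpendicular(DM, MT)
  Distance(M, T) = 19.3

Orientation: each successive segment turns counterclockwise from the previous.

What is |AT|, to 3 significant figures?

26.2

W is at the origin; WH runs at -75.4° with length 8.3, so H = (2.09, -8.03). ∠WHE = 87.9° gives HE at 16.7° from the x-axis; with |HE| = 28.4, E = (29.3, 0.129). ∠HEA = 57.5° gives EA at 139° from the x-axis; with |EA| = 20.0, A = (14.2, 13.2). The perpendicularity gives AD at right angles to EA, so AD runs at -131°; with |AD| = 28.0, D = (-4.14, -8.00). ∠ADM = 114.4° gives DM at -65.2° from the x-axis; with |DM| = 13.9, M = (1.69, -20.6). The perpendicularity gives MT at right angles to DM, so MT runs at 24.8°; with |MT| = 19.3, T = (19.2, -12.5). Then |AT| = |T − A| = 26.2.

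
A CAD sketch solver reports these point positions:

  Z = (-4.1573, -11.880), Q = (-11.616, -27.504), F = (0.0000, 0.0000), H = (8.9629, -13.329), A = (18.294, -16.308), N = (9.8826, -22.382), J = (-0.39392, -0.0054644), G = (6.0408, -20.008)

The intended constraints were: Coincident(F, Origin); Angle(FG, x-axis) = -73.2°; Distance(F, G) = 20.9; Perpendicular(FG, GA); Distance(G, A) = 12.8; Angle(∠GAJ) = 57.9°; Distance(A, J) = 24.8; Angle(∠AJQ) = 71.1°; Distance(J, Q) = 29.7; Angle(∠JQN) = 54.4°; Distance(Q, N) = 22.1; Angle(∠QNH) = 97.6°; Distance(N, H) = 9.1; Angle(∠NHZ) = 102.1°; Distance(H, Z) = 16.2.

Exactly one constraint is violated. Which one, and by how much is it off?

Distance(H, Z) = 16.2 — off by 3.00.

F = (0.00, 0.00) ✓; FG at -73.20° ✓; |FG| = 20.90 ✓; ∠(FG, GA) = 90.00° ✓; |GA| = 12.80 ✓; ∠GAJ = 57.90° ✓; |AJ| = 24.80 ✓; ∠AJQ = 71.10° ✓; |JQ| = 29.70 ✓; ∠JQN = 54.40° ✓; |QN| = 22.10 ✓; ∠QNH = 97.60° ✓; |NH| = 9.100 ✓; ∠NHZ = 102.1° ✓; |HZ| = 13.20 ✗.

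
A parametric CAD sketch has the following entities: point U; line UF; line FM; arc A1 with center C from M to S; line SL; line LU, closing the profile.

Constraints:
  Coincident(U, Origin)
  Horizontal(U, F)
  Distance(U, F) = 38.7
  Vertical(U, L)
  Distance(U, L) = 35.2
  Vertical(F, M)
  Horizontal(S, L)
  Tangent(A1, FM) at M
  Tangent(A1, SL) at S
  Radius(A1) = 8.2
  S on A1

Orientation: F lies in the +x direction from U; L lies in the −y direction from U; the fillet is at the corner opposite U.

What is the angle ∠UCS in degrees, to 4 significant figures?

131.5°

U is at the origin; U and F share the same y with |UF| = 38.7 and F on the +x side, so F = (38.70, 0.000). U and L share the same x with |UL| = 35.2 and L on the −y side, so L = (0.000, -35.20). The virtual corner opposite U is at (38.70, -35.20). The tangent condition forces CM to be normal to FM and tangency of A1 to SL means the radius CS is perpendicular to SL, with radius 8.2, so the center C sits 8.2 in from both sides at C = (30.50, -27.00). That places the tangent points at M = (38.70, -27.00) on FM and S = (30.50, -35.20) on SL. Then cos ∠UCS = CU·CS / (|CU||CS|), giving 131.5°.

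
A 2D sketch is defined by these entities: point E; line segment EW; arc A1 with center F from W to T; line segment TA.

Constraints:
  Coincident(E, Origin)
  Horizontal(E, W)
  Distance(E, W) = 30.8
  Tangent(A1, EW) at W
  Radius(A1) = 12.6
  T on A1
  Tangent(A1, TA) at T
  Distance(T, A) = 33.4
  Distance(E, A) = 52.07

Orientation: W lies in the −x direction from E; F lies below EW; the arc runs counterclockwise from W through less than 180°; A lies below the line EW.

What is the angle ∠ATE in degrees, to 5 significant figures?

80.782°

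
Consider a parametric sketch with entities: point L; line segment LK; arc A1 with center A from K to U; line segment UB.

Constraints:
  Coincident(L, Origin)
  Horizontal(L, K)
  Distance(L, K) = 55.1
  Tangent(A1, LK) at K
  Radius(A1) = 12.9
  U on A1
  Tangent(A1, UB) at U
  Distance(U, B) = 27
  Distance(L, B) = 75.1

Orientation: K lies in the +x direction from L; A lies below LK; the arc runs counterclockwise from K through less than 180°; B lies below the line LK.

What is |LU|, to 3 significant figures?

49.8

Checks: |AU| = 12.90 ✓; ∠(AU, UB) = 90.00° ✓; |UB| = 27.00 ✓; |LB| = 75.10 ✓.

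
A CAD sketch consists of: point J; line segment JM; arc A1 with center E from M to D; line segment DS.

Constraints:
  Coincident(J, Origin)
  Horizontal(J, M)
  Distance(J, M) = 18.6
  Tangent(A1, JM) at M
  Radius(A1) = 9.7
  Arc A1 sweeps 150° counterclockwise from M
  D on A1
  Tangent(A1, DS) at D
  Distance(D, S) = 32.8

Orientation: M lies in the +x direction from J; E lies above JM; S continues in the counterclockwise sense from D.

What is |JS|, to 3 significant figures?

34.9

J is at the origin; J and M share the same y with |JM| = 18.6 and M on the +x side, so M = (18.6, 0.00). Tangency of A1 to JM means the radius EM is perpendicular to JM, so E = M + (0, 9.7) = (18.6, 9.70). On A1, M sits at bearing -90° from E; a 150° counterclockwise sweep puts D at bearing 60°, so D = E + 9.7·(cos 60°, sin 60°) = (23.5, 18.1). Tangency of A1 to DS means the radius ED is perpendicular to DS, so DS runs along (−sin 60°, cos 60°); with |DS| = 32.8, S = (-4.96, 34.5). Then |JS| = |S − J| = 34.9.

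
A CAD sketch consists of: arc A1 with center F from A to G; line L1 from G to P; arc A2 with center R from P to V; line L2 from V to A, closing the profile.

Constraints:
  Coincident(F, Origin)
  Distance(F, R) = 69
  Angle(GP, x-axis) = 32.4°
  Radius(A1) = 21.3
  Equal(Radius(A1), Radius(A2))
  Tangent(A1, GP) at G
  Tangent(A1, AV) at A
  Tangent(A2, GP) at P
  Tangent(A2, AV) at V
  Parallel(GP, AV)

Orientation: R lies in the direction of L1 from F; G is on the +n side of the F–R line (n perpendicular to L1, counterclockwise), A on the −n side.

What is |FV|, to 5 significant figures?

72.213

The slot axis is L1's direction at 32.4°, so u = (cos 32.4°, sin 32.4°) = (0.84433, 0.53583) and n = (−sin 32.4°, cos 32.4°) = (-0.53583, 0.84433). F is at the origin and R lies 69.0 along u from F, so R = 69.0·u = (58.259, 36.972). Tangency of A1 to both parallel lines with radius 21.3 puts G and A at F ± 21.3·n: G = (-11.413, 17.984), A = (11.413, -17.984). Equal radii place P and V the same way about R: P = R + 21.3·n = (46.846, 54.956), V = R − 21.3·n = (69.672, 18.988). Then |FV| = |V − F| = 72.213.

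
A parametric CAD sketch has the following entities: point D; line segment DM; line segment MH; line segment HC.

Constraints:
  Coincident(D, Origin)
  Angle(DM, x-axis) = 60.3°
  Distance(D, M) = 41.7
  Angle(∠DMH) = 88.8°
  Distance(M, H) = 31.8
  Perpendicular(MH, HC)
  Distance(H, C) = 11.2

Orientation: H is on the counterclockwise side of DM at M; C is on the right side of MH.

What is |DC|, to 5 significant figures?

61.269

D is at the origin; DM runs at 60.3° with length 41.7, so M = 41.7·(cos 60.3°, sin 60.3°) = (20.661, 36.222). ∠DMH = 88.8°, so MH runs at 60.3° + (180° − 88.8°) = 151.50° from the x-axis; with |MH| = 31.8, H = M + 31.8·(cos 151.50°, sin 151.50°) = (-7.2858, 51.396). MH ⟂ HC; with |HC| = 11.2 on the right of MH, C = H + 11.2·(0.47716, 0.87882) = (-1.9416, 61.238). Then |DC| = |C − D| = 61.269.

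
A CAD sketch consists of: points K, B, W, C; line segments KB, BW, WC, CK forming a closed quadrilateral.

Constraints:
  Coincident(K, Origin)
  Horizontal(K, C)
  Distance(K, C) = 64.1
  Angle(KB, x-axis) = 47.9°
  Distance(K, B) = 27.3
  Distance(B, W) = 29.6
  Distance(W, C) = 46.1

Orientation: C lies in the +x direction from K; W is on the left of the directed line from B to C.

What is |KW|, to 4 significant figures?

56.80

K is at the origin; K and C share the same y with |KC| = 64.1 and C in +x, so C = (64.1, 0). KB runs at 47.9° with |KB| = 27.3, so B = (18.30, 20.26). W is determined by |BW| = 29.6 and |WC| = 46.1 together: it lies at the intersection of circle(B, 29.6) and circle(C, 46.1). With |BC| = 50.08, the foot of the radical line on BC is 12.57 from B and the perpendicular offset is √(29.6² − 12.57²) = 26.80. Taking the left-of-BC solution: W = (40.64, 39.68).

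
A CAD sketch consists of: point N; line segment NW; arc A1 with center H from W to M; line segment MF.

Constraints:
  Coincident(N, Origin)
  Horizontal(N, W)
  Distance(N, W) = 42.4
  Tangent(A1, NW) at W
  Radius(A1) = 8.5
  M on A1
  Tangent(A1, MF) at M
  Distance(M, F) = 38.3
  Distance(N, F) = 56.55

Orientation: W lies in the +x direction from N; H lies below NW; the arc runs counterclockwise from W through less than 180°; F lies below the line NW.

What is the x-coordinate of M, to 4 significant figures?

33.91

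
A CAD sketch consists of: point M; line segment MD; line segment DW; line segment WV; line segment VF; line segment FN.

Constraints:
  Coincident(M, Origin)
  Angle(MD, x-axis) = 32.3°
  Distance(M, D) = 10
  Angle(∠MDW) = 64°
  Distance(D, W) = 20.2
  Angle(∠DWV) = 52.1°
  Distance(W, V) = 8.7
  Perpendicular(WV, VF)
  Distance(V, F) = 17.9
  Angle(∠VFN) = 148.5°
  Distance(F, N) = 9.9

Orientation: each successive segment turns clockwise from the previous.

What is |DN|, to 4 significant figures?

13.68

M is at the origin; MD runs at 32.3° with length 10.0, so D = (8.453, 5.344). ∠MDW = 64.0° gives DW at -83.70° from the x-axis; with |DW| = 20.2, W = (10.67, -14.73). ∠DWV = 52.1° gives WV at 148.4° from the x-axis; with |WV| = 8.7, V = (3.259, -10.18). WV ⟂ VF, so VF runs at 58.40°; with |VF| = 17.9, F = (12.64, 5.070). ∠VFN = 148.5° gives FN at 26.90° from the x-axis; with |FN| = 9.9, N = (21.47, 9.549). Then |DN| = |N − D| = 13.68.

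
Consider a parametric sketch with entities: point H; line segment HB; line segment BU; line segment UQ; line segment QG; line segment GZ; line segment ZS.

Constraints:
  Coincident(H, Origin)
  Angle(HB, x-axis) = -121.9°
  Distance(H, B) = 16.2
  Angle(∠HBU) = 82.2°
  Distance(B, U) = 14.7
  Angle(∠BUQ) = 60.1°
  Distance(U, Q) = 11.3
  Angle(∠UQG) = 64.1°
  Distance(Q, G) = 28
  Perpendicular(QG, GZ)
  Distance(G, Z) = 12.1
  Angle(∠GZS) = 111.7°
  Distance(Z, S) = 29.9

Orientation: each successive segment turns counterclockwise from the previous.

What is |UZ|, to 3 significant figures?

23.1

∠UQG = 64.1° gives QG at -148° from the x-axis; with |QG| = 28.0, G = (-20.1, -23.2). QG ⟂ GZ, so GZ runs at -58.3°; with |GZ| = 12.1, Z = (-13.7, -33.5). Then |UZ| = |Z − U| = 23.1.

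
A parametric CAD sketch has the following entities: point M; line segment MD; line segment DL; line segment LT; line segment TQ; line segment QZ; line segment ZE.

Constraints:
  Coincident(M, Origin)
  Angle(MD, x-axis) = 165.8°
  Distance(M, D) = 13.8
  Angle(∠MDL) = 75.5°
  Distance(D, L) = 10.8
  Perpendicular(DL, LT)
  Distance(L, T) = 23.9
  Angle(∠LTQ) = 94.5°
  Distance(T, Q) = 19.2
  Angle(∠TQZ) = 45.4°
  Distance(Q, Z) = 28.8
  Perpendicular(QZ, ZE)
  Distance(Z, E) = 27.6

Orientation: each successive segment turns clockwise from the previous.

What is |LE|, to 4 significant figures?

29.47

M is at the origin; MD runs at 165.8° with length 13.8, so D = (-13.38, 3.385). ∠MDL = 75.5° gives DL at 61.30° from the x-axis; with |DL| = 10.8, L = (-8.192, 12.86). The perpendicularity gives LT at right angles to DL, so LT runs at -28.70°; with |LT| = 23.9, T = (12.77, 1.381). ∠LTQ = 94.5° gives TQ at -114.2° from the x-axis; with |TQ| = 19.2, Q = (4.901, -16.13). ∠TQZ = 45.4° gives QZ at 111.2° from the x-axis; with |QZ| = 28.8, Z = (-5.513, 10.72). The perpendicularity gives ZE at right angles to QZ, so ZE runs at 21.20°; with |ZE| = 27.6, E = (20.22, 20.70). Then |LE| = |E − L| = 29.47.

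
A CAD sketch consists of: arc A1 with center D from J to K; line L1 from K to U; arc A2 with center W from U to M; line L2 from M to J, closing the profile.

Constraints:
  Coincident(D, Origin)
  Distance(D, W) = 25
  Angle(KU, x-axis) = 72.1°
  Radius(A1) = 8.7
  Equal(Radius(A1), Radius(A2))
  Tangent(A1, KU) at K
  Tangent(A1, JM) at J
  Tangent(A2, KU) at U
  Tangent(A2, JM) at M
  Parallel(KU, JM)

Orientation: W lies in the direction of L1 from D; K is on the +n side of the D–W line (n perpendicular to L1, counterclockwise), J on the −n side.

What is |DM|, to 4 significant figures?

26.47

Tangency of A1 to both parallel lines with radius 8.7 puts K and J at D ± 8.7·n: K = (-8.279, 2.674), J = (8.279, -2.674). Equal radii place U and M the same way about W: U = W + 8.7·n = (-0.5950, 26.46), M = W − 8.7·n = (15.96, 21.12). Then |DM| = |M − D| = 26.47.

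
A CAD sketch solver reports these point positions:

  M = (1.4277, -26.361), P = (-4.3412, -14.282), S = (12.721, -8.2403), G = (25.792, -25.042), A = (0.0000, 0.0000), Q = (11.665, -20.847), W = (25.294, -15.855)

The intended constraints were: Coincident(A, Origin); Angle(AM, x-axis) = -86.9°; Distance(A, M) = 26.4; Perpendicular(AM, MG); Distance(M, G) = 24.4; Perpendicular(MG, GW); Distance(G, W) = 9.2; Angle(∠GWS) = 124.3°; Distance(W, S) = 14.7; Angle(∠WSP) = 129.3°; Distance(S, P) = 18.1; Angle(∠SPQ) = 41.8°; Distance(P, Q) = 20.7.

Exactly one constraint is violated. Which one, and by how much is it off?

Distance(P, Q) = 20.7 — off by 3.40.

A = (0.00, 0.00) ✓; AM at -86.90° ✓; |AM| = 26.40 ✓; ∠(AM, MG) = 90.00° ✓; |MG| = 24.40 ✓; ∠(MG, GW) = 90.00° ✓; |GW| = 9.200 ✓; ∠GWS = 124.3° ✓; |WS| = 14.70 ✓; ∠WSP = 129.3° ✓; |SP| = 18.10 ✓; ∠SPQ = 41.80° ✓; |PQ| = 17.30 ✗.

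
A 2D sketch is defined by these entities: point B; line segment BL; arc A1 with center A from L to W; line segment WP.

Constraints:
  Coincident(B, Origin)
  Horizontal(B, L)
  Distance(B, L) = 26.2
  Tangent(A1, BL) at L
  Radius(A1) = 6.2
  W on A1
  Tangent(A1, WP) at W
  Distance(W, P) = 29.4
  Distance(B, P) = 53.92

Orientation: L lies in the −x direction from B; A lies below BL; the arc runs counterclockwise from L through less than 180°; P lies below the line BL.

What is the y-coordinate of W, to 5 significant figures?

-3.3803

B is at the origin; B and L share the same y with |BL| = 26.2 and L on the −x side, so L = (-26.200, 0.0000). The tangent condition forces AL to be normal to BL, so A = L + (0, -6.2) = (-26.200, -6.2000). Since AW ⟂ WP (tangency), |AP| = √(6.2² + 29.4²) = 30.047 regardless of where W sits on A1. So P lies on both circle(B, 53.92) and circle(A, 30.047); the below-BL intersection is P = (-45.093, -29.564). W is the foot of the tangent from P: W = (-31.722, -3.3803).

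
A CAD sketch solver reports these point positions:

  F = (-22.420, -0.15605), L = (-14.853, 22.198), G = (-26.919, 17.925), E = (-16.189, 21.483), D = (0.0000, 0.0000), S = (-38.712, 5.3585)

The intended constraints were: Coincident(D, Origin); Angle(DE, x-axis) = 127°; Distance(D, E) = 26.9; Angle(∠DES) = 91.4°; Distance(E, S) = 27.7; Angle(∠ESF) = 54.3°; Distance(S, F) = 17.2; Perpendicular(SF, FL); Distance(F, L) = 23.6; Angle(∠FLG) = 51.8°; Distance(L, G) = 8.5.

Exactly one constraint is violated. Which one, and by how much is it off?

Distance(L, G) = 8.5 — off by 4.30.

D = (0.00, 0.00) ✓; DE at 127.0° ✓; |DE| = 26.90 ✓; ∠DES = 91.40° ✓; |ES| = 27.70 ✓; ∠ESF = 54.30° ✓; |SF| = 17.20 ✓; ∠(SF, FL) = 90.00° ✓; |FL| = 23.60 ✓; ∠FLG = 51.80° ✓; |LG| = 12.80 ✗.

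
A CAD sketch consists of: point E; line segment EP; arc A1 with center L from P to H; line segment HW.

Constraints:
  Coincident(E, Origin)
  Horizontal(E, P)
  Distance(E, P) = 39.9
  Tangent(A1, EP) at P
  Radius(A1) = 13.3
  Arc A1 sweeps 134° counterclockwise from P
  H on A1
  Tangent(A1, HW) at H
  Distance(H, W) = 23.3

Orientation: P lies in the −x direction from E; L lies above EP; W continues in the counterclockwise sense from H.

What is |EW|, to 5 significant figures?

60.897

E is at the origin; E and P share the same y with |EP| = 39.9 and P on the −x side, so P = (-39.900, 0.0000). Since A1 is tangent to EP there, LP ⟂ EP, so L = P + (0, 13.3) = (-39.900, 13.300). On A1, P sits at bearing -90° from L; a 134° counterclockwise sweep puts H at bearing 44°, so H = L + 13.3·(cos 44°, sin 44°) = (-30.333, 22.539). Tangency of A1 to HW means the radius LH is perpendicular to HW, so HW runs along (−sin 44°, cos 44°); with |HW| = 23.3, W = (-46.518, 39.300). Then |EW| = |W − E| = 60.897.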